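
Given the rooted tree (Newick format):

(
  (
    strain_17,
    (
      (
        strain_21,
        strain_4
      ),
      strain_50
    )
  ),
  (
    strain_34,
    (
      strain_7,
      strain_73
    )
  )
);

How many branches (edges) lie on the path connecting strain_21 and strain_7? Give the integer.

The MRCA of strain_21 and strain_7 is the root of the tree.
From strain_21 up to that node: 4 branches. From strain_7 up to the same node: 3 branches. Total: 4 + 3 = 7.

7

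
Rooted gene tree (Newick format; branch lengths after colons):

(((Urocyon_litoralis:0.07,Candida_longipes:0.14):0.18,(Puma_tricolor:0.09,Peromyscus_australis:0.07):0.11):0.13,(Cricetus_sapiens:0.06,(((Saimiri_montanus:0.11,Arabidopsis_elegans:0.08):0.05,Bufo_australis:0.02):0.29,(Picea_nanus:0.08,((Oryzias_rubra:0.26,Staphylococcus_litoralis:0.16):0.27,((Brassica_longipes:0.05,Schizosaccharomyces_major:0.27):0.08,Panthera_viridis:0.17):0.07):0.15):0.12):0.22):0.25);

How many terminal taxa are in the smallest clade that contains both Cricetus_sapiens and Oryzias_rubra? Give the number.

The MRCA of Cricetus_sapiens and Oryzias_rubra is the node subtending (Cricetus_sapiens,(((Saimiri_montanus,Arabidopsis_elegans),Bufo_australis),(Picea_nanus,((Oryzias_rubra,Staphylococcus_litoralis),((Brassica_longipes,Schizosaccharomyces_major),Panthera_viridis))))).
That clade contains 10 terminal taxa: Arabidopsis_elegans, Brassica_longipes, Bufo_australis, Cricetus_sapiens, Oryzias_rubra, Panthera_viridis, Picea_nanus, Saimiri_montanus, Schizosaccharomyces_major, Staphylococcus_litoralis.

10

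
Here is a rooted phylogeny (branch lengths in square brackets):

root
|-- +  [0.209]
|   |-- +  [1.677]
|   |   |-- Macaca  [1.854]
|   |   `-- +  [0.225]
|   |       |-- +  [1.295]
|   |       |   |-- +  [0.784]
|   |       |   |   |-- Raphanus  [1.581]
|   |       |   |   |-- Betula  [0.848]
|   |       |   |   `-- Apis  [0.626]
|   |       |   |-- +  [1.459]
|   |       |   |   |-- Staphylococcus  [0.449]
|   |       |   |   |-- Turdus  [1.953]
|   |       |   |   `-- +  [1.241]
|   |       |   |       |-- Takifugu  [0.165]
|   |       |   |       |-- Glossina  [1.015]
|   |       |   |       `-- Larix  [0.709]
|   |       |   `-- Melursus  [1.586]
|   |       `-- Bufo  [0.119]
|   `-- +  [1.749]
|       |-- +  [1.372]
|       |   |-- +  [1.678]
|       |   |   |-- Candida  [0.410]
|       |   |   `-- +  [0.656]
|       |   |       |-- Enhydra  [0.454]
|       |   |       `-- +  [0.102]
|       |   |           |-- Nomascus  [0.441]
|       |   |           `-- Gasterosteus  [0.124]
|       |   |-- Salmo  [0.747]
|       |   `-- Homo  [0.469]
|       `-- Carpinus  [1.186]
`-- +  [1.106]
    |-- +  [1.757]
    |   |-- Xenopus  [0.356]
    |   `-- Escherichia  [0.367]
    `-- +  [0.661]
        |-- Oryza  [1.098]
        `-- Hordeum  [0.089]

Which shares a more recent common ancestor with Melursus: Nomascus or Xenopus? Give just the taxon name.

Nomascus

The MRCA of Melursus and Nomascus subtends ((Macaca,(((Raphanus,Betula,Apis),(Staphylococcus,Turdus,(Takifugu,Glossina,Larix)),Melursus),Bufo)),(((Candida,(Enhydra,(Nomascus,Gasterosteus))),Salmo,Homo),Carpinus)) (18 taxa).
The MRCA of Melursus and Xenopus is the root, subtending the entire tree (22 taxa).
The first is nested inside the second, so Melursus shares a more recent common ancestor with Nomascus.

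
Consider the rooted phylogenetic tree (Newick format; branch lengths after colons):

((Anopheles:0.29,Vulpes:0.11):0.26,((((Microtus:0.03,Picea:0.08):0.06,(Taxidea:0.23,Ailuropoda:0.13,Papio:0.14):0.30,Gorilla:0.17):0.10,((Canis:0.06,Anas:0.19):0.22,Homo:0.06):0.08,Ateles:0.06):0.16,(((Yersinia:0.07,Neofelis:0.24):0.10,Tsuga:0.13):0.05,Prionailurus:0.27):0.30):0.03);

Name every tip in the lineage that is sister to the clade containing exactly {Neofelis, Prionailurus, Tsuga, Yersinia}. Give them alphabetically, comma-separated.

Ailuropoda, Anas, Ateles, Canis, Gorilla, Homo, Microtus, Papio, Picea, Taxidea

The clade containing exactly {Neofelis, Prionailurus, Tsuga, Yersinia} attaches to the tree at the node subtending ((((Microtus,Picea),(Taxidea,Ailuropoda,Papio),Gorilla),((Canis,Anas),Homo),Ateles),(((Yersinia,Neofelis),Tsuga),Prionailurus)).
The other lineage descending from that same node — the sister group — is (((Microtus,Picea),(Taxidea,Ailuropoda,Papio),Gorilla),((Canis,Anas),Homo),Ateles); its 10 tips in alphabetical order are the answer.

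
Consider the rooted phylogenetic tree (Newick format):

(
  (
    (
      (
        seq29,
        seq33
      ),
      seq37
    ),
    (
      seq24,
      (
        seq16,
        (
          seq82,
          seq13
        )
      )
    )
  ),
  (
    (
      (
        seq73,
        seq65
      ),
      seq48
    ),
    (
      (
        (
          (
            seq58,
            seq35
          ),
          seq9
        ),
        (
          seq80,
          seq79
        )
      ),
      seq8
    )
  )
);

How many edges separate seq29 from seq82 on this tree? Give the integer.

The MRCA of seq29 and seq82 is the node subtending (((seq29,seq33),seq37),(seq24,(seq16,(seq82,seq13)))).
From seq29 up to that node: 3 branches. From seq82 up to the same node: 4 branches. Total: 3 + 4 = 7.

7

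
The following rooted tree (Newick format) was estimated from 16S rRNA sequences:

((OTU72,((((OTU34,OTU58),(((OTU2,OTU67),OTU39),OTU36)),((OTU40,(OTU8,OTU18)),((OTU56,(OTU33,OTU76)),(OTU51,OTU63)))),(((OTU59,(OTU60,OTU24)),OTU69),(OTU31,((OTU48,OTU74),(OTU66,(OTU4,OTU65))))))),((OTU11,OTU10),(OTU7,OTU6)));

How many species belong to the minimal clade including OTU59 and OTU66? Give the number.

The MRCA of OTU59 and OTU66 is the node subtending (((OTU59,(OTU60,OTU24)),OTU69),(OTU31,((OTU48,OTU74),(OTU66,(OTU4,OTU65))))).
That clade contains 10 terminal taxa: OTU24, OTU31, OTU4, OTU48, OTU59, OTU60, OTU65, OTU66, OTU69, OTU74.

10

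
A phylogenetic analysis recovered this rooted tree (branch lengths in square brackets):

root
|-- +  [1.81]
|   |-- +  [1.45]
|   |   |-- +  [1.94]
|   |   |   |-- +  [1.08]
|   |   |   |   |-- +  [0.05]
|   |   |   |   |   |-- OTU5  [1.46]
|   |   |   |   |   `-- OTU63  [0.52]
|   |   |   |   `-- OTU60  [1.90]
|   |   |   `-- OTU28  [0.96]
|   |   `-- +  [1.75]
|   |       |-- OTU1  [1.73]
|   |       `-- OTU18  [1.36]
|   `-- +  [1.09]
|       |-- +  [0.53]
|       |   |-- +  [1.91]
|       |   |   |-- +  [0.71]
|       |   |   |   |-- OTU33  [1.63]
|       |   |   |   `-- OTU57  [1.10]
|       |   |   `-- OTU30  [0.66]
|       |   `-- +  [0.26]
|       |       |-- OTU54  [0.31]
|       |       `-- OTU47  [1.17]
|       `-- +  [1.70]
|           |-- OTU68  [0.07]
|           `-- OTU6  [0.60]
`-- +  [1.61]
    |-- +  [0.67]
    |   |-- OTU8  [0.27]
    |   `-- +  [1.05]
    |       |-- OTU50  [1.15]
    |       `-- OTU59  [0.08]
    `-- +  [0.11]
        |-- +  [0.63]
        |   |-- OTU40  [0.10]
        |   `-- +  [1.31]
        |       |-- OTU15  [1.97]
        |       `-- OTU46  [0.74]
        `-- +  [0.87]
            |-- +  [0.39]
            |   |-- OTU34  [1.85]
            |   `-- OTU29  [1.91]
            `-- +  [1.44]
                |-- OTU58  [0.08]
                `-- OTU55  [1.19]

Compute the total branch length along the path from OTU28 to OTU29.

11.05

The path runs OTU28 → … → MRCA → … → OTU29; the MRCA is the root of the tree.
Branch lengths along that path: 0.96 + 1.94 + 1.45 + 1.81 + 1.61 + 0.11 + 0.87 + 0.39 + 1.91 = 11.05.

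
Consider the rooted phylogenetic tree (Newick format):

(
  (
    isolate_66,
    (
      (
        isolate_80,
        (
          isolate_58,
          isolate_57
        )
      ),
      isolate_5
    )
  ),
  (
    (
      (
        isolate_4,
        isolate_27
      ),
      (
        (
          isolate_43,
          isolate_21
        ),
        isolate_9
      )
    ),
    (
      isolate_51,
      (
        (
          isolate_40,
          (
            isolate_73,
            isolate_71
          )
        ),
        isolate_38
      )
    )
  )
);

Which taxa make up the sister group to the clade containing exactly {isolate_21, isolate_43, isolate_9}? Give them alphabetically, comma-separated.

isolate_27, isolate_4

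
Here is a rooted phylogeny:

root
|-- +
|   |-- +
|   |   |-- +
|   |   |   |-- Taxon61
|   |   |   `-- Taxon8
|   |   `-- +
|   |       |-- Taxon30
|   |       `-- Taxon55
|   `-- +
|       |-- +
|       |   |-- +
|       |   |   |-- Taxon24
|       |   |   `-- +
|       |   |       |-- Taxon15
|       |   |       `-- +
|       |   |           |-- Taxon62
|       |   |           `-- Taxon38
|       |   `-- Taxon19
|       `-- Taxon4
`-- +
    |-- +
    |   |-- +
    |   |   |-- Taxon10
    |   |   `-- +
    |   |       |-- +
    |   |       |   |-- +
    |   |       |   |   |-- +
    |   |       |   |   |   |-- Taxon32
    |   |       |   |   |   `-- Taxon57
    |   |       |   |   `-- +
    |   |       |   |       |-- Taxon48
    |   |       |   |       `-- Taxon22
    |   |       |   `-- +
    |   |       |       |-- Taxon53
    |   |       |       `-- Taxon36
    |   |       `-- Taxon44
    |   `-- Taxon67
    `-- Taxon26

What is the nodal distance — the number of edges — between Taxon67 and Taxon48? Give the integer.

The MRCA of Taxon67 and Taxon48 is the node subtending ((Taxon10,((((Taxon32,Taxon57),(Taxon48,Taxon22)),(Taxon53,Taxon36)),Taxon44)),Taxon67).
From Taxon67 up to that node: 1 branch. From Taxon48 up to the same node: 6 branches. Total: 1 + 6 = 7.

7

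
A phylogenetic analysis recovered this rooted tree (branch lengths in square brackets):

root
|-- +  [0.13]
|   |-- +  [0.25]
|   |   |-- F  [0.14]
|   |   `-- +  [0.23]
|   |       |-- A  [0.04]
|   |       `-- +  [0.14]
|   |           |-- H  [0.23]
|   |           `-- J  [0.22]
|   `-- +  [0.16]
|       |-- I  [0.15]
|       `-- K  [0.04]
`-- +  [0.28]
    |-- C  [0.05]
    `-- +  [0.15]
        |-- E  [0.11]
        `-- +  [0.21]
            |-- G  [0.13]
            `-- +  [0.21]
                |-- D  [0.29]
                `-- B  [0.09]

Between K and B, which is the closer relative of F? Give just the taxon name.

K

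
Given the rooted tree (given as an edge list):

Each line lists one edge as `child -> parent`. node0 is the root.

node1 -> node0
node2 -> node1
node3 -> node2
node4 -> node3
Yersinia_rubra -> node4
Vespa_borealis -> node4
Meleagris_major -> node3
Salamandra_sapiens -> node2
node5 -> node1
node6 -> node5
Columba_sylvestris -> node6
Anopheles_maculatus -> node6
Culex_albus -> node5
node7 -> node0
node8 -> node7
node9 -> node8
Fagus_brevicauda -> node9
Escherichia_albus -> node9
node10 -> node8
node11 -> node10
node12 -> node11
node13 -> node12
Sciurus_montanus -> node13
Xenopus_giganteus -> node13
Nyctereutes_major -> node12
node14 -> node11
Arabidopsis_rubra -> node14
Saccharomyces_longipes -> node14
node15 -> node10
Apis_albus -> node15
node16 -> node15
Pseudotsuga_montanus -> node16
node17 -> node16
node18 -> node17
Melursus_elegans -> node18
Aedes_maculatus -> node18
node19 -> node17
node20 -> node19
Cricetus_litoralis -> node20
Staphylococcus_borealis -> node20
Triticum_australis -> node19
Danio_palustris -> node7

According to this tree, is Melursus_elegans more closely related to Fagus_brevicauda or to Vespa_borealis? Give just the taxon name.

Fagus_brevicauda

The MRCA of Melursus_elegans and Fagus_brevicauda subtends ((Fagus_brevicauda,Escherichia_albus),((((Sciurus_montanus,Xenopus_giganteus),Nyctereutes_major),(Arabidopsis_rubra,Saccharomyces_longipes)),(Apis_albus,(Pseudotsuga_montanus,((Melursus_elegans,Aedes_maculatus),((Cricetus_litoralis,Staphylococcus_borealis),Triticum_australis)))))) (14 taxa).
The MRCA of Melursus_elegans and Vespa_borealis is the root, subtending the entire tree (22 taxa).
The first is nested inside the second, so Melursus_elegans shares a more recent common ancestor with Fagus_brevicauda.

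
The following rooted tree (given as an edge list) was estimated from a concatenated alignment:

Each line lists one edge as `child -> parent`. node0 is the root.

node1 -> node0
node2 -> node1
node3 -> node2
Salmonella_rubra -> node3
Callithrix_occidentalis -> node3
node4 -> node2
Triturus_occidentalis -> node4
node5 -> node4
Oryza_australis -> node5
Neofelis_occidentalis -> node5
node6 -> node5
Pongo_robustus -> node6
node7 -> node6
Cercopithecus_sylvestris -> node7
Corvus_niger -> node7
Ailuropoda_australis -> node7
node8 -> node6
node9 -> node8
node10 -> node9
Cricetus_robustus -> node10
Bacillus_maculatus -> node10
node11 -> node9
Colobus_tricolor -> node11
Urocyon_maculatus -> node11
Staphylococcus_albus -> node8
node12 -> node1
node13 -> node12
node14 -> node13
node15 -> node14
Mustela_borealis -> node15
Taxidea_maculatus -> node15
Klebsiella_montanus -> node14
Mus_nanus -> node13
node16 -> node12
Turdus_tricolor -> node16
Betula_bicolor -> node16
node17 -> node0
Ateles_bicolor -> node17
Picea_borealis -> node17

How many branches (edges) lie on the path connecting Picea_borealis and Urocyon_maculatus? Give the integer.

11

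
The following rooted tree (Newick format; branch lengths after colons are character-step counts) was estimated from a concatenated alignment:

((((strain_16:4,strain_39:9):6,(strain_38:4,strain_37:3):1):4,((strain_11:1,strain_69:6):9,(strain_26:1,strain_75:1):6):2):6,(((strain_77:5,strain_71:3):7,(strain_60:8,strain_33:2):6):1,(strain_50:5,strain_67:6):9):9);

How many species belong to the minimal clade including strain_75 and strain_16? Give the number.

8

The MRCA of strain_75 and strain_16 is the node subtending (((strain_16,strain_39),(strain_38,strain_37)),((strain_11,strain_69),(strain_26,strain_75))).
That clade contains 8 terminal taxa: strain_11, strain_16, strain_26, strain_37, strain_38, strain_39, strain_69, strain_75.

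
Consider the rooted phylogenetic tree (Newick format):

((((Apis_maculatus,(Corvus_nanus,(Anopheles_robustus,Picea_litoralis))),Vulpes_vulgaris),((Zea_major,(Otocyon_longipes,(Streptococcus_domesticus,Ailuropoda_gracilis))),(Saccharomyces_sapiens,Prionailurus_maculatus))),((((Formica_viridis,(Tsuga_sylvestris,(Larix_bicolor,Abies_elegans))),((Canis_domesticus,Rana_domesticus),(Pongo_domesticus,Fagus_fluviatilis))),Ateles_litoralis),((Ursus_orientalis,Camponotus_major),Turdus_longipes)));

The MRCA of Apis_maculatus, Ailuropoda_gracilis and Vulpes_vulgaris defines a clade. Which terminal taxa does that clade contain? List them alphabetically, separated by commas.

Tracing Apis_maculatus: it sits inside (Apis_maculatus,(Corvus_nanus,(Anopheles_robustus,Picea_litoralis))).
Tracing Ailuropoda_gracilis: it sits inside (Streptococcus_domesticus,Ailuropoda_gracilis).
Tracing Vulpes_vulgaris: it sits inside ((Apis_maculatus,(Corvus_nanus,(Anopheles_robustus,Picea_litoralis))),Vulpes_vulgaris).
The smallest clade enclosing all 3 is (((Apis_maculatus,(Corvus_nanus,(Anopheles_robustus,Picea_litoralis))),Vulpes_vulgaris),((Zea_major,(Otocyon_longipes,(Streptococcus_domesticus,Ailuropoda_gracilis))),(Saccharomyces_sapiens,Prionailurus_maculatus))); the answer is its 11 terminal taxa in alphabetical order.

Ailuropoda_gracilis, Anopheles_robustus, Apis_maculatus, Corvus_nanus, Otocyon_longipes, Picea_litoralis, Prionailurus_maculatus, Saccharomyces_sapiens, Streptococcus_domesticus, Vulpes_vulgaris, Zea_major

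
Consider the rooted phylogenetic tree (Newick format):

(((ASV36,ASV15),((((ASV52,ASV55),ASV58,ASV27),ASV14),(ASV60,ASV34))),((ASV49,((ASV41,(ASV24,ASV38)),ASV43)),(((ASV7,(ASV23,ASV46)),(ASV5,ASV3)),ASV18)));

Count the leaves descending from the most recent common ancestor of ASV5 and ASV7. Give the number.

The MRCA of ASV5 and ASV7 is the node subtending ((ASV7,(ASV23,ASV46)),(ASV5,ASV3)).
That clade contains 5 terminal taxa: ASV23, ASV3, ASV46, ASV5, ASV7.

5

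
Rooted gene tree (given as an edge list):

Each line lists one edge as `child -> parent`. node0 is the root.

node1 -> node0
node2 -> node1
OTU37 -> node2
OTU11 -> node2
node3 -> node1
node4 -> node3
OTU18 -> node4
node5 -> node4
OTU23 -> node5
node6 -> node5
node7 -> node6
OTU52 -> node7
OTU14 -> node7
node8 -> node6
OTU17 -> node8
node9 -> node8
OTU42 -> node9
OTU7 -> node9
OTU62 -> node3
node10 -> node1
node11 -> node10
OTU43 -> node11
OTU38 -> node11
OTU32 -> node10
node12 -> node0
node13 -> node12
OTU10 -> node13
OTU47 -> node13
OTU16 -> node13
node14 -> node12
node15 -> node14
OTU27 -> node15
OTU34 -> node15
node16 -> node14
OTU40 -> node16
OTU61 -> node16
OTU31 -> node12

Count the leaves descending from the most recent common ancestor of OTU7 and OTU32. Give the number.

13

The MRCA of OTU7 and OTU32 is the node subtending ((OTU37,OTU11),((OTU18,(OTU23,((OTU52,OTU14),(OTU17,(OTU42,OTU7))))),OTU62),((OTU43,OTU38),OTU32)).
That clade contains 13 terminal taxa: OTU11, OTU14, OTU17, OTU18, OTU23, OTU32, OTU37, OTU38, OTU42, OTU43, OTU52, OTU62, OTU7.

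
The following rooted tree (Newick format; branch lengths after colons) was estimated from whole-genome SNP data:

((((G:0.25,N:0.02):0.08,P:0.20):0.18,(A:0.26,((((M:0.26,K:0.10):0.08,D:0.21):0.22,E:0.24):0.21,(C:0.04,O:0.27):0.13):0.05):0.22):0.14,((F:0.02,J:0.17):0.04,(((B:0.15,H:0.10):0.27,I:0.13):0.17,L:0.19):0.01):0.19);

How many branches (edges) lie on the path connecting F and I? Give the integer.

The MRCA of F and I is the node subtending ((F,J),(((B,H),I),L)).
From F up to that node: 2 branches. From I up to the same node: 3 branches. Total: 2 + 3 = 5.

5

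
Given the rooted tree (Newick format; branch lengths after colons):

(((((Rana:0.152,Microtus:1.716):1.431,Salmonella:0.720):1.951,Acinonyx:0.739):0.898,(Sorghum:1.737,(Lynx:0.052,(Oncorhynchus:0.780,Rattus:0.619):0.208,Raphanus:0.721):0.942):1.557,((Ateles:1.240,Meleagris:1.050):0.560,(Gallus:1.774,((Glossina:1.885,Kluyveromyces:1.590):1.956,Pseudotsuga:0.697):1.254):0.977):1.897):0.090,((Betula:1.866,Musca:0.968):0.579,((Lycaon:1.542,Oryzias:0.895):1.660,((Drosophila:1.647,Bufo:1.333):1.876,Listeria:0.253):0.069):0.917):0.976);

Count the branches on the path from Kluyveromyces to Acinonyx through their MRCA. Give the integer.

7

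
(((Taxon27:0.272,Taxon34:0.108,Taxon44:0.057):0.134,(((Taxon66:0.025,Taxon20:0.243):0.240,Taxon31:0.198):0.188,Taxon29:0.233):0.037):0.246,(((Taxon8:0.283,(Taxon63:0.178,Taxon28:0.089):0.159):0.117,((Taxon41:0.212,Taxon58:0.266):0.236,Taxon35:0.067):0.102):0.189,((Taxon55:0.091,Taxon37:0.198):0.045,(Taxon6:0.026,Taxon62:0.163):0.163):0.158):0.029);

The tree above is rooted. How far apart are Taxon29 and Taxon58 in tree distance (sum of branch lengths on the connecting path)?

1.338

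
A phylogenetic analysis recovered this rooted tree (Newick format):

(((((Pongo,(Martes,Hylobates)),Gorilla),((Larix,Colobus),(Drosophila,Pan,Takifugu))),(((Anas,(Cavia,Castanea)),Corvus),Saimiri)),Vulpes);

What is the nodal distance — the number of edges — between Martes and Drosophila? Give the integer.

7

The MRCA of Martes and Drosophila is the node subtending (((Pongo,(Martes,Hylobates)),Gorilla),((Larix,Colobus),(Drosophila,Pan,Takifugu))).
From Martes up to that node: 4 branches. From Drosophila up to the same node: 3 branches. Total: 4 + 3 = 7.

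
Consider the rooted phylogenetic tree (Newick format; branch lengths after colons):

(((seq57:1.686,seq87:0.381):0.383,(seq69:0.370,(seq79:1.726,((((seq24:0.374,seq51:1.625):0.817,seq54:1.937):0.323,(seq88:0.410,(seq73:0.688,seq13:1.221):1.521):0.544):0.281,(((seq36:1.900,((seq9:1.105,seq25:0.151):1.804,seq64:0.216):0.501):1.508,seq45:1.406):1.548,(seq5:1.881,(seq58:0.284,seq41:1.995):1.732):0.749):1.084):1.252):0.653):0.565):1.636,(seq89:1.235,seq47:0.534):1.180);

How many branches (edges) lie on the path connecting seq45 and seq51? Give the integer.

The MRCA of seq45 and seq51 is the node subtending ((((seq24,seq51),seq54),(seq88,(seq73,seq13))),(((seq36,((seq9,seq25),seq64)),seq45),(seq5,(seq58,seq41)))).
From seq45 up to that node: 3 branches. From seq51 up to the same node: 4 branches. Total: 3 + 4 = 7.

7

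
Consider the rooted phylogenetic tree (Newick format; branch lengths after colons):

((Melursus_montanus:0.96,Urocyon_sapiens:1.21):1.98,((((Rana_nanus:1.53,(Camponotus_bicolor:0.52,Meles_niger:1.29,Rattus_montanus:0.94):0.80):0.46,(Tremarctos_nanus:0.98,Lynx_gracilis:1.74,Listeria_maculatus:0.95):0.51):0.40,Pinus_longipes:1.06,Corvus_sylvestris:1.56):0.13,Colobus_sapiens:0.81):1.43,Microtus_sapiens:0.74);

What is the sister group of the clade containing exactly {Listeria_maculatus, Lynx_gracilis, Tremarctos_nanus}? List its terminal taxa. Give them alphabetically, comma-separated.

Camponotus_bicolor, Meles_niger, Rana_nanus, Rattus_montanus

The clade containing exactly {Listeria_maculatus, Lynx_gracilis, Tremarctos_nanus} attaches to the tree at the node subtending ((Rana_nanus,(Camponotus_bicolor,Meles_niger,Rattus_montanus)),(Tremarctos_nanus,Lynx_gracilis,Listeria_maculatus)).
The other lineage descending from that same node — the sister group — is (Rana_nanus,(Camponotus_bicolor,Meles_niger,Rattus_montanus)); its 4 tips in alphabetical order are the answer.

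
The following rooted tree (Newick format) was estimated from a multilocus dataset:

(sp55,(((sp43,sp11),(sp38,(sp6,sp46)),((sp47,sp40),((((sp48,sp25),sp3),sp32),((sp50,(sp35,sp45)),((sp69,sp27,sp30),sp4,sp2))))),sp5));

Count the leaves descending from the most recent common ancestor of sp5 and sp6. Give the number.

The MRCA of sp5 and sp6 is the node subtending (((sp43,sp11),(sp38,(sp6,sp46)),((sp47,sp40),((((sp48,sp25),sp3),sp32),((sp50,(sp35,sp45)),((sp69,sp27,sp30),sp4,sp2))))),sp5).
That clade contains 20 terminal taxa: sp11, sp2, sp25, sp27, sp3, sp30, sp32, sp35, sp38, sp4, sp40, sp43, sp45, sp46, sp47, sp48, sp5, sp50, sp6, sp69.

20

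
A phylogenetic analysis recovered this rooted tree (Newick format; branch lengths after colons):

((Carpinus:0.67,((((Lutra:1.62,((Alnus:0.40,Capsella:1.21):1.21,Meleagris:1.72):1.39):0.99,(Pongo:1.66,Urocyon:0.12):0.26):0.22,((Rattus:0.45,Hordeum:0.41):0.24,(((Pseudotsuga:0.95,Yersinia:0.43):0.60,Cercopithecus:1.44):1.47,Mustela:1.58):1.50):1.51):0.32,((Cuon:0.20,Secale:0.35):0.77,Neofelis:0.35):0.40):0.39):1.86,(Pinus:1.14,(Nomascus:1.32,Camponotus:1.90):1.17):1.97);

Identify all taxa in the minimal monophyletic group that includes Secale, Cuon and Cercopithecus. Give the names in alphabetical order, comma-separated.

Alnus, Capsella, Cercopithecus, Cuon, Hordeum, Lutra, Meleagris, Mustela, Neofelis, Pongo, Pseudotsuga, Rattus, Secale, Urocyon, Yersinia

Tracing Secale: it sits inside (Cuon,Secale).
Tracing Cuon: it sits inside (Cuon,Secale).
Tracing Cercopithecus: it sits inside ((Pseudotsuga,Yersinia),Cercopithecus).
The smallest clade enclosing all 3 is ((((Lutra,((Alnus,Capsella),Meleagris)),(Pongo,Urocyon)),((Rattus,Hordeum),(((Pseudotsuga,Yersinia),Cercopithecus),Mustela))),((Cuon,Secale),Neofelis)); the answer is its 15 terminal taxa in alphabetical order.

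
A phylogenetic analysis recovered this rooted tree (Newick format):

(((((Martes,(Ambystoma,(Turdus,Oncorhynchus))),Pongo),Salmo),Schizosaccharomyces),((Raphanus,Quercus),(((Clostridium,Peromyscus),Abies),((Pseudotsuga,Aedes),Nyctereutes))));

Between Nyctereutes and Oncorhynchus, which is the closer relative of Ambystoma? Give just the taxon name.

Oncorhynchus

The MRCA of Ambystoma and Oncorhynchus subtends (Ambystoma,(Turdus,Oncorhynchus)) (3 taxa).
The MRCA of Ambystoma and Nyctereutes is the root, subtending the entire tree (15 taxa).
The first is nested inside the second, so Ambystoma shares a more recent common ancestor with Oncorhynchus.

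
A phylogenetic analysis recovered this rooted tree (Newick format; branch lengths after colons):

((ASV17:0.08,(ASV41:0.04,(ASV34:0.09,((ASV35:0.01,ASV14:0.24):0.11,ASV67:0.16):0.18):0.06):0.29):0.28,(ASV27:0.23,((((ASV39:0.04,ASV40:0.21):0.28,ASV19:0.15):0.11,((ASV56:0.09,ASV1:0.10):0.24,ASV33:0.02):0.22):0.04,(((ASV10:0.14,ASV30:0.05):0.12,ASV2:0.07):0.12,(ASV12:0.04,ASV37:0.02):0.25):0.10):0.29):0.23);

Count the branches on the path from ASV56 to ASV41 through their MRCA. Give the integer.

9

The MRCA of ASV56 and ASV41 is the root of the tree.
From ASV56 up to that node: 6 branches. From ASV41 up to the same node: 3 branches. Total: 6 + 3 = 9.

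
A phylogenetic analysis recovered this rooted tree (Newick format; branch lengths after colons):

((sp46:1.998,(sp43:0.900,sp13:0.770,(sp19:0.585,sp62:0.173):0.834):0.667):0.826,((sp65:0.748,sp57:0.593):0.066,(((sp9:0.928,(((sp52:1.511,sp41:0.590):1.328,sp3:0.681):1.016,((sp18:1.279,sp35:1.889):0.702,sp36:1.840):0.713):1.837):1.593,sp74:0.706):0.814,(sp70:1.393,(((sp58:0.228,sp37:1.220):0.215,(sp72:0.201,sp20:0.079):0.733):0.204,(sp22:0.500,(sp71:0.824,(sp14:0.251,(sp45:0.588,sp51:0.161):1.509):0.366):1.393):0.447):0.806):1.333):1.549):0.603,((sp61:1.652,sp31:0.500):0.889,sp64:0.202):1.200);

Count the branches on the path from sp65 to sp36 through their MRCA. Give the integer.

The MRCA of sp65 and sp36 is the node subtending ((sp65,sp57),(((sp9,(((sp52,sp41),sp3),((sp18,sp35),sp36))),sp74),(sp70,(((sp58,sp37),(sp72,sp20)),(sp22,(sp71,(sp14,(sp45,sp51)))))))).
From sp65 up to that node: 2 branches. From sp36 up to the same node: 6 branches. Total: 2 + 6 = 8.

8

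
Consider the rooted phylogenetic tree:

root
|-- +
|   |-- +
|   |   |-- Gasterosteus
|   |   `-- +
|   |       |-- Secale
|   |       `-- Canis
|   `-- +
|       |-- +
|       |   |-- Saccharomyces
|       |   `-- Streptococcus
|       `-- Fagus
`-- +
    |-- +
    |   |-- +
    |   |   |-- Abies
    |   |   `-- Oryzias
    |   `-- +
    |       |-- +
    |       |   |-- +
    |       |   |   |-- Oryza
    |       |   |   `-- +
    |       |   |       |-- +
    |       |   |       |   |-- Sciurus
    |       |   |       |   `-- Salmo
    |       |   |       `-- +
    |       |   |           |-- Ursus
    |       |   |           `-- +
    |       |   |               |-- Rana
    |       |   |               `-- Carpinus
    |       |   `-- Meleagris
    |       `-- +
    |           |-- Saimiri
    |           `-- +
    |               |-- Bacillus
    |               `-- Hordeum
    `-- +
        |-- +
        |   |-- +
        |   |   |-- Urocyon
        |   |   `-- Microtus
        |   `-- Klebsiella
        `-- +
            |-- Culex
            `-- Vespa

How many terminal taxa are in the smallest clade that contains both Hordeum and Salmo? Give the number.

The MRCA of Hordeum and Salmo is the node subtending (((Oryza,((Sciurus,Salmo),(Ursus,(Rana,Carpinus)))),Meleagris),(Saimiri,(Bacillus,Hordeum))).
That clade contains 10 terminal taxa: Bacillus, Carpinus, Hordeum, Meleagris, Oryza, Rana, Saimiri, Salmo, Sciurus, Ursus.

10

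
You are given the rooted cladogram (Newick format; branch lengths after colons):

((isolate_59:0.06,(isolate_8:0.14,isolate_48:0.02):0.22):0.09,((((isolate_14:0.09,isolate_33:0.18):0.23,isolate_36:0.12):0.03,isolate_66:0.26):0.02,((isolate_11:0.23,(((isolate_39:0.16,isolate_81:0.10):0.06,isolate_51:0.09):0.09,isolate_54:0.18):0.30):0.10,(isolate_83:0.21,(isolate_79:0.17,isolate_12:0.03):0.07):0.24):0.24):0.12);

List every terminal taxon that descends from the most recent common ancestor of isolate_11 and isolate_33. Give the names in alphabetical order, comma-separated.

isolate_11, isolate_12, isolate_14, isolate_33, isolate_36, isolate_39, isolate_51, isolate_54, isolate_66, isolate_79, isolate_81, isolate_83

Tracing isolate_11: it sits inside (isolate_11,(((isolate_39,isolate_81),isolate_51),isolate_54)).
Tracing isolate_33: it sits inside (isolate_14,isolate_33).
The smallest clade enclosing both is ((((isolate_14,isolate_33),isolate_36),isolate_66),((isolate_11,(((isolate_39,isolate_81),isolate_51),isolate_54)),(isolate_83,(isolate_79,isolate_12)))); the answer is its 12 terminal taxa in alphabetical order.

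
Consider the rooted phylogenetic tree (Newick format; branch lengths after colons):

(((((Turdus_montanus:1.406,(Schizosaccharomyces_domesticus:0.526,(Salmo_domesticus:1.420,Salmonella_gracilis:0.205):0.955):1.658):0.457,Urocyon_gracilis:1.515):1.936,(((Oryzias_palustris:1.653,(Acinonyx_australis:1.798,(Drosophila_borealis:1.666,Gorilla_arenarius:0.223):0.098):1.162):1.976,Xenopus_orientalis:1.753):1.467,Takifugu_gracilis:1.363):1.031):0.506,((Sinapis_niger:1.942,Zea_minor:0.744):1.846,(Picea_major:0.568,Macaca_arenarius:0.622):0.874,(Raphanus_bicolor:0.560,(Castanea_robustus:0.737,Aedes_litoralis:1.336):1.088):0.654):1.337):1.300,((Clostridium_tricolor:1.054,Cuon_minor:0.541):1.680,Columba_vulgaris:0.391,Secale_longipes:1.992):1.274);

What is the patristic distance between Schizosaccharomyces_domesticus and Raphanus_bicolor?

7.634

The path runs Schizosaccharomyces_domesticus → … → MRCA → … → Raphanus_bicolor; the MRCA is the node subtending ((((Turdus_montanus,(Schizosaccharomyces_domesticus,(Salmo_domesticus,Salmonella_gracilis))),Urocyon_gracilis),(((Oryzias_palustris,(Acinonyx_australis,(Drosophila_borealis,Gorilla_arenarius))),Xenopus_orientalis),Takifugu_gracilis)),((Sinapis_niger,Zea_minor),(Picea_major,Macaca_arenarius),(Raphanus_bicolor,(Castanea_robustus,Aedes_litoralis)))).
Branch lengths along that path: 0.526 + 1.658 + 0.457 + 1.936 + 0.506 + 1.337 + 0.654 + 0.560 = 7.634.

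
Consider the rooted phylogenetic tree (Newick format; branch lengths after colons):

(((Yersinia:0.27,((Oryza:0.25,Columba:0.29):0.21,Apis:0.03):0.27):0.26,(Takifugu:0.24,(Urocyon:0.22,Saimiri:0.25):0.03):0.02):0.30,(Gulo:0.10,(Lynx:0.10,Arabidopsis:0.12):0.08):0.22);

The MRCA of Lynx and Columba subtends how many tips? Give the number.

The MRCA of Lynx and Columba is the root, so the clade is the entire tree.
That clade contains 10 terminal taxa: Apis, Arabidopsis, Columba, Gulo, Lynx, Oryza, Saimiri, Takifugu, Urocyon, Yersinia.

10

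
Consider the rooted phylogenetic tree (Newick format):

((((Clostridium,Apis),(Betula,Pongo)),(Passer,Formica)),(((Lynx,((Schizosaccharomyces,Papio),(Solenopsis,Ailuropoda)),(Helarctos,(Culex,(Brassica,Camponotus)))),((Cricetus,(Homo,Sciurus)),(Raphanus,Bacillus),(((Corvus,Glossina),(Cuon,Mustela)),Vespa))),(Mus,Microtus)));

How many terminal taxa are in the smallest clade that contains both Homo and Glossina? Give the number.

The MRCA of Homo and Glossina is the node subtending ((Cricetus,(Homo,Sciurus)),(Raphanus,Bacillus),(((Corvus,Glossina),(Cuon,Mustela)),Vespa)).
That clade contains 10 terminal taxa: Bacillus, Corvus, Cricetus, Cuon, Glossina, Homo, Mustela, Raphanus, Sciurus, Vespa.

10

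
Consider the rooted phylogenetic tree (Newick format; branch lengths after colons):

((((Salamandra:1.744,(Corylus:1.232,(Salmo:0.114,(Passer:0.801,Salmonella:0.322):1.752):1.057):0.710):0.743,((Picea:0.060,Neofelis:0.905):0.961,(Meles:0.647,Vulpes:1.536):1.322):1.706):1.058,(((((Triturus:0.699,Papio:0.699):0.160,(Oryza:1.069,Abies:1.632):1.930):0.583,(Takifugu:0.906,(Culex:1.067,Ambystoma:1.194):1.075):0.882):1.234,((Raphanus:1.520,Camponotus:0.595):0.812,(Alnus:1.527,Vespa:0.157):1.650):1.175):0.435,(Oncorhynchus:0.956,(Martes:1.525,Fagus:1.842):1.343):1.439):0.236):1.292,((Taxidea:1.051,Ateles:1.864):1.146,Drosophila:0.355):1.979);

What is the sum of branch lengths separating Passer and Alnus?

The path runs Passer → … → MRCA → … → Alnus; the MRCA is the node subtending (((Salamandra,(Corylus,(Salmo,(Passer,Salmonella)))),((Picea,Neofelis),(Meles,Vulpes))),(((((Triturus,Papio),(Oryza,Abies)),(Takifugu,(Culex,Ambystoma))),((Raphanus,Camponotus),(Alnus,Vespa))),(Oncorhynchus,(Martes,Fagus)))).
Branch lengths along that path: 0.801 + 1.752 + 1.057 + 0.710 + 0.743 + 1.058 + 0.236 + 0.435 + 1.175 + 1.650 + 1.527 = 11.144.

11.144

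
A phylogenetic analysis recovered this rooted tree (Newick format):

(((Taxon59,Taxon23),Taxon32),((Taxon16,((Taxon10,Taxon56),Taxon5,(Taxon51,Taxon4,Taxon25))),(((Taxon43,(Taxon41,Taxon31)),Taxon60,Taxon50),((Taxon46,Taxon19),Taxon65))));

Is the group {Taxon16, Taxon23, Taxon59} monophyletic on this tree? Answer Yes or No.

The MRCA of the listed taxa is the root, so the smallest clade containing them is the whole tree.
That clade also contains Taxon10, Taxon19, Taxon25, Taxon31, Taxon32, Taxon4, Taxon41, Taxon43, Taxon46, Taxon5, Taxon50, Taxon51, Taxon56, Taxon60, Taxon65, which are not in the proposed group, so the group is not monophyletic.

No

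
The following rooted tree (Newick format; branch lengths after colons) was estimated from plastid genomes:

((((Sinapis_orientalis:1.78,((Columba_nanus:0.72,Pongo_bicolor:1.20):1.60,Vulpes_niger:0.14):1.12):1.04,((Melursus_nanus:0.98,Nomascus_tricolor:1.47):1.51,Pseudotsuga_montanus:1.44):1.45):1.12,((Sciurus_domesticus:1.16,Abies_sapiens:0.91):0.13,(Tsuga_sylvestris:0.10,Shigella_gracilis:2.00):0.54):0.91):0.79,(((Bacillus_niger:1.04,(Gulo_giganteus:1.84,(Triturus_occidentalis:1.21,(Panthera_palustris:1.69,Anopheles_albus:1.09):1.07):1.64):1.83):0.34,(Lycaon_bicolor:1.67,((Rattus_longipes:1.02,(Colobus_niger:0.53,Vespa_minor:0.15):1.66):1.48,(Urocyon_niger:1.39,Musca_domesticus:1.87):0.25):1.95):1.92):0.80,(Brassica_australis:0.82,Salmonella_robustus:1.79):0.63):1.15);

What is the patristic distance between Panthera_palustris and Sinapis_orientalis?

13.25

The path runs Panthera_palustris → … → MRCA → … → Sinapis_orientalis; the MRCA is the root of the tree.
Branch lengths along that path: 1.69 + 1.07 + 1.64 + 1.83 + 0.34 + 0.80 + 1.15 + 0.79 + 1.12 + 1.04 + 1.78 = 13.25.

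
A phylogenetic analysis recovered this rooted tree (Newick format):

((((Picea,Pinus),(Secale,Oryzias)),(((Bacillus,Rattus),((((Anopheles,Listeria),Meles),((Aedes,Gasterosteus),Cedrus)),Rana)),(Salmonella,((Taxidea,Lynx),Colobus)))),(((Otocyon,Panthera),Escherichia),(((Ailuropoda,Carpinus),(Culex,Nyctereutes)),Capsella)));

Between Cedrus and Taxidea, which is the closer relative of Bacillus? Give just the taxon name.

The MRCA of Bacillus and Cedrus subtends ((Bacillus,Rattus),((((Anopheles,Listeria),Meles),((Aedes,Gasterosteus),Cedrus)),Rana)) (9 taxa).
The MRCA of Bacillus and Taxidea subtends (((Bacillus,Rattus),((((Anopheles,Listeria),Meles),((Aedes,Gasterosteus),Cedrus)),Rana)),(Salmonella,((Taxidea,Lynx),Colobus))) (13 taxa).
The first is nested inside the second, so Bacillus shares a more recent common ancestor with Cedrus.

Cedrus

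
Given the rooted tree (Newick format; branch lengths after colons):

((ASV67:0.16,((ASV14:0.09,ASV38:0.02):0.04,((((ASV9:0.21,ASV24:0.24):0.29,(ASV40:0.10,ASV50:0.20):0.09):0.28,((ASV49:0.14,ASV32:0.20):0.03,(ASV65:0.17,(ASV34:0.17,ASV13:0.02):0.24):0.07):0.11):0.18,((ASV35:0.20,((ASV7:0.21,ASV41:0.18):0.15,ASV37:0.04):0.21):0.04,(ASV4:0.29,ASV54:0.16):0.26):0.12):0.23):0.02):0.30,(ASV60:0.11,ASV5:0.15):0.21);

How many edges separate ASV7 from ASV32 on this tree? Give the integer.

The MRCA of ASV7 and ASV32 is the node subtending ((((ASV9,ASV24),(ASV40,ASV50)),((ASV49,ASV32),(ASV65,(ASV34,ASV13)))),((ASV35,((ASV7,ASV41),ASV37)),(ASV4,ASV54))).
From ASV7 up to that node: 5 branches. From ASV32 up to the same node: 4 branches. Total: 5 + 4 = 9.

9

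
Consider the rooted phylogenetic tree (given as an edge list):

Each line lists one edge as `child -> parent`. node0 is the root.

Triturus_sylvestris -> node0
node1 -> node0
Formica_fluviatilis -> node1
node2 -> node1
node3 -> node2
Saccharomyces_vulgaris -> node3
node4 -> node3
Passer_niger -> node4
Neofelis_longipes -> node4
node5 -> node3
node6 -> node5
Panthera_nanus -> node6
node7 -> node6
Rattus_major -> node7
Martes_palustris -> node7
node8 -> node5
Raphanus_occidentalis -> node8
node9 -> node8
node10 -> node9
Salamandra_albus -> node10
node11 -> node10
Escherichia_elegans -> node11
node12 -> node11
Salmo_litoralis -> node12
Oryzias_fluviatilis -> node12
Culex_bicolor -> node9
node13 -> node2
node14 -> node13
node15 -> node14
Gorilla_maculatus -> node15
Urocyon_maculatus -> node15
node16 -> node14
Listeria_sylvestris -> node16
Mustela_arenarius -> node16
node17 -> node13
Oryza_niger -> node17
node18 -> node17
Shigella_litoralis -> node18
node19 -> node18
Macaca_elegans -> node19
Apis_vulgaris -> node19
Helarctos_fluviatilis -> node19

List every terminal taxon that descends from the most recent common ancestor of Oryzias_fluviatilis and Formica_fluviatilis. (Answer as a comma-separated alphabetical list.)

Apis_vulgaris, Culex_bicolor, Escherichia_elegans, Formica_fluviatilis, Gorilla_maculatus, Helarctos_fluviatilis, Listeria_sylvestris, Macaca_elegans, Martes_palustris, Mustela_arenarius, Neofelis_longipes, Oryza_niger, Oryzias_fluviatilis, Panthera_nanus, Passer_niger, Raphanus_occidentalis, Rattus_major, Saccharomyces_vulgaris, Salamandra_albus, Salmo_litoralis, Shigella_litoralis, Urocyon_maculatus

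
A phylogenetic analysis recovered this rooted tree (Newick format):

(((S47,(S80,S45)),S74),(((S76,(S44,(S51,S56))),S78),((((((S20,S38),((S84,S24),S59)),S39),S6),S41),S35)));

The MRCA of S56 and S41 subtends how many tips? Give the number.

The MRCA of S56 and S41 is the node subtending (((S76,(S44,(S51,S56))),S78),((((((S20,S38),((S84,S24),S59)),S39),S6),S41),S35)).
That clade contains 14 terminal taxa: S20, S24, S35, S38, S39, S41, S44, S51, S56, S59, S6, S76, S78, S84.

14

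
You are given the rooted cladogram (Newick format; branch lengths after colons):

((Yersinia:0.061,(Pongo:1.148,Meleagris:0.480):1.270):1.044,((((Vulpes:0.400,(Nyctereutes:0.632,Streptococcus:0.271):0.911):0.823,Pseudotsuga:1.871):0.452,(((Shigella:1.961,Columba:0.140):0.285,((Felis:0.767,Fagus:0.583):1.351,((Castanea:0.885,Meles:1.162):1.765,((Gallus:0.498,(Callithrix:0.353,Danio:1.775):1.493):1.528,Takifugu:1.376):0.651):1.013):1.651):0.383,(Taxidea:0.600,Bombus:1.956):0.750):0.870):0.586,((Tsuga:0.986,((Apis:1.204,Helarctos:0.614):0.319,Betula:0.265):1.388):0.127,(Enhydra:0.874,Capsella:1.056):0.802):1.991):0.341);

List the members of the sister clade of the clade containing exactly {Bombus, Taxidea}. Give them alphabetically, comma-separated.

The clade containing exactly {Bombus, Taxidea} attaches to the tree at the node subtending (((Shigella,Columba),((Felis,Fagus),((Castanea,Meles),((Gallus,(Callithrix,Danio)),Takifugu)))),(Taxidea,Bombus)).
The other lineage descending from that same node — the sister group — is ((Shigella,Columba),((Felis,Fagus),((Castanea,Meles),((Gallus,(Callithrix,Danio)),Takifugu)))); its 10 tips in alphabetical order are the answer.

Callithrix, Castanea, Columba, Danio, Fagus, Felis, Gallus, Meles, Shigella, Takifugu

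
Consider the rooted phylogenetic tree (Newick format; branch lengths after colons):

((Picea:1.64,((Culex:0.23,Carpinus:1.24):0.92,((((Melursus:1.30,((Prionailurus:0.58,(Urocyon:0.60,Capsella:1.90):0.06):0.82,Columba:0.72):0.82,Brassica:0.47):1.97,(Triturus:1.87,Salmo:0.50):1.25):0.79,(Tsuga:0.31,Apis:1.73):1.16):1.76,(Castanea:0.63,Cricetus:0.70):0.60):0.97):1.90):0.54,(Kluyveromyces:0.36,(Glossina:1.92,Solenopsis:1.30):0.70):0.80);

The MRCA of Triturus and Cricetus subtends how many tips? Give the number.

The MRCA of Triturus and Cricetus is the node subtending ((((Melursus,((Prionailurus,(Urocyon,Capsella)),Columba),Brassica),(Triturus,Salmo)),(Tsuga,Apis)),(Castanea,Cricetus)).
That clade contains 12 terminal taxa: Apis, Brassica, Capsella, Castanea, Columba, Cricetus, Melursus, Prionailurus, Salmo, Triturus, Tsuga, Urocyon.

12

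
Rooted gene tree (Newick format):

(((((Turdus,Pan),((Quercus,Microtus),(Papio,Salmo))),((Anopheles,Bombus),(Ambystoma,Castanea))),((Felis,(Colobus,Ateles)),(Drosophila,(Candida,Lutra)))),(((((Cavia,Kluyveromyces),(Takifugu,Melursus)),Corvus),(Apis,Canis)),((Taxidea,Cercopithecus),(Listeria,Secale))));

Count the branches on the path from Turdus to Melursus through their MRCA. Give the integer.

11

The MRCA of Turdus and Melursus is the root of the tree.
From Turdus up to that node: 5 branches. From Melursus up to the same node: 6 branches. Total: 5 + 6 = 11.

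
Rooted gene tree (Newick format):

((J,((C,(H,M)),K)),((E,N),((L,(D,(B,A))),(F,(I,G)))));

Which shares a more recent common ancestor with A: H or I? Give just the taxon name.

I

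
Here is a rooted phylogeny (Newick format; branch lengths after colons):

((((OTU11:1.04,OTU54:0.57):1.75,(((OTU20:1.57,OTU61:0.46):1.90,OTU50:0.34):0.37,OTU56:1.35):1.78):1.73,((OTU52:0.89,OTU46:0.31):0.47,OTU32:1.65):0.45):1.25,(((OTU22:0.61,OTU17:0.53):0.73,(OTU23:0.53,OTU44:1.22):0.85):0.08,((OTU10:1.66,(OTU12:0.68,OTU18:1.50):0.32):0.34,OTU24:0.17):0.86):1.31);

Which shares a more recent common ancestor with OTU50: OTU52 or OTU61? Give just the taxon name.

OTU61

The MRCA of OTU50 and OTU61 subtends ((OTU20,OTU61),OTU50) (3 taxa).
The MRCA of OTU50 and OTU52 subtends (((OTU11,OTU54),(((OTU20,OTU61),OTU50),OTU56)),((OTU52,OTU46),OTU32)) (9 taxa).
The first is nested inside the second, so OTU50 shares a more recent common ancestor with OTU61.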